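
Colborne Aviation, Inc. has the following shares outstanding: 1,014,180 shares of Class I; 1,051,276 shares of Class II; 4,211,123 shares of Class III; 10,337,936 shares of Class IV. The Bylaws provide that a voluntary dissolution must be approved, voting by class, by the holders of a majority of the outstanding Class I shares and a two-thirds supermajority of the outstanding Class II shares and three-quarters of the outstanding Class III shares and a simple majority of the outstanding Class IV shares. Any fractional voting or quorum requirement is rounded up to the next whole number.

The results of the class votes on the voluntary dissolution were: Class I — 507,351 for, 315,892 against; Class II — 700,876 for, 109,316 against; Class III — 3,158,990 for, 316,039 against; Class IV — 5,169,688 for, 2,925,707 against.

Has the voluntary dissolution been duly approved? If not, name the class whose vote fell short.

Approved — every class gave the required vote.

Class I: a majority of 1014180 is 507091; 507,091 required, 507,351 in favor — approved.
Class II: 2/3 of 1051276 = 700850.67, rounded up to 700851; 700,851 required, 700,876 in favor — approved.
Class III: 3/4 of 4211123 = 3158342.25, rounded up to 3158343; 3,158,343 required, 3,158,990 in favor — approved.
Class IV: a majority of 10337936 is 5168969; 5,168,969 required, 5,169,688 in favor — approved.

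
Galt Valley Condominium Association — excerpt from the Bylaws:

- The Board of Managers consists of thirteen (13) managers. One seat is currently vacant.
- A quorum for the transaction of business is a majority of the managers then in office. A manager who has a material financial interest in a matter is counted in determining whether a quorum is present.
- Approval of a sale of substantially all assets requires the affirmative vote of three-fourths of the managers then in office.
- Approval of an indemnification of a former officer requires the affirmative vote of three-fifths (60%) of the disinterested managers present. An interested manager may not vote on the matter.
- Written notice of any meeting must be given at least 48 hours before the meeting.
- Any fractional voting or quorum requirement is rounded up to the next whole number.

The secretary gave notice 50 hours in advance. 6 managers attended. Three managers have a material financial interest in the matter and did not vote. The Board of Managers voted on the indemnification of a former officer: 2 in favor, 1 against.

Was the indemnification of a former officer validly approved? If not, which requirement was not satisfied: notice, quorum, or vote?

Invalid — quorum requirement not satisfied.

Notice: 50 hours given; 48 required (50 ≥ 48). Satisfied.
Quorum: 6 present (interested managers count toward quorum); quorum is 7. Not satisfied.
Vote: the indemnification of a former officer requires three-fifths of the disinterested managers present (6 − 3 = 3). 3/5 of 3 = 1.80, rounded up to 2, so 2 affirmative votes are needed; 2 voted in favor. Satisfied. (Moot — without a quorum no business can be validly transacted.)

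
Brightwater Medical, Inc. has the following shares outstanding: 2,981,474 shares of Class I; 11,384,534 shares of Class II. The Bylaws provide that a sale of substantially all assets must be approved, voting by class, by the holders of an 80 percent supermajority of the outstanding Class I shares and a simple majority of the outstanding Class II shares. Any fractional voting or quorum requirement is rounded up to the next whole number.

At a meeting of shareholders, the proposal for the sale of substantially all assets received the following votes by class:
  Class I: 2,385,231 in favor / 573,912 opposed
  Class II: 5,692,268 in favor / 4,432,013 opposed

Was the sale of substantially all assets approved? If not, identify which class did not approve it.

Approved — every class gave the required vote.

Class I: 4/5 of 2981474 = 2385179.20, rounded up to 2385180; 2,385,180 required, 2,385,231 in favor — approved.
Class II: a majority of 11384534 is 5692268; 5,692,268 required, 5,692,268 in favor — approved.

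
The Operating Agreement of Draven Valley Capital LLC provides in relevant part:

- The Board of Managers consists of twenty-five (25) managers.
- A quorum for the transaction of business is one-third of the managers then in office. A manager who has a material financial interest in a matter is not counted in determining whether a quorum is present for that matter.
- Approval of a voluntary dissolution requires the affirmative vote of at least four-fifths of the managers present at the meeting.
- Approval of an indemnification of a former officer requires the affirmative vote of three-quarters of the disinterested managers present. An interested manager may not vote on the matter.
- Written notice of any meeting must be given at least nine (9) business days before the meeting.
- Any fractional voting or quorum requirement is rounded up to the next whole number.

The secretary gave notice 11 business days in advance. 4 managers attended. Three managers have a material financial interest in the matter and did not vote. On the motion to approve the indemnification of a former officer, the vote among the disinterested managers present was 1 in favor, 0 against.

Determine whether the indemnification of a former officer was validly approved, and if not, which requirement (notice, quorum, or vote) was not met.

Notice: 11 business days given; 9 required (11 ≥ 9). Satisfied.
Quorum: 4 present, but the 3 interested managers do not count, leaving 1. Quorum is 9. Not satisfied.
Vote: the indemnification of a former officer requires three-fourths of the disinterested managers present (4 − 3 = 1). 3/4 of 1 = 0.75, rounded up to 1, so 1 affirmative vote is needed; 1 voted in favor. Satisfied. (Moot — without a quorum no business can be validly transacted.)

Invalid — quorum requirement not satisfied.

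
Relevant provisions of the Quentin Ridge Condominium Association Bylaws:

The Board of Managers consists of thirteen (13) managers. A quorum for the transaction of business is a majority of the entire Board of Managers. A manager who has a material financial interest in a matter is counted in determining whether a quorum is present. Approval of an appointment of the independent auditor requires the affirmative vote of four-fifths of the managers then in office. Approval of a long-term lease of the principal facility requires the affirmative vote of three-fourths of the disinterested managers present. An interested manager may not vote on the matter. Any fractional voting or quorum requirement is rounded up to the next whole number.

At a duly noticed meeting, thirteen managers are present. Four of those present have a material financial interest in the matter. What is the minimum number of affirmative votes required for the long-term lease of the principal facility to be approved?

7

The long-term lease of the principal facility requires three-fourths of the disinterested managers present (13 − 4 = 9).
3/4 of 9 = 6.75, rounded up to 7.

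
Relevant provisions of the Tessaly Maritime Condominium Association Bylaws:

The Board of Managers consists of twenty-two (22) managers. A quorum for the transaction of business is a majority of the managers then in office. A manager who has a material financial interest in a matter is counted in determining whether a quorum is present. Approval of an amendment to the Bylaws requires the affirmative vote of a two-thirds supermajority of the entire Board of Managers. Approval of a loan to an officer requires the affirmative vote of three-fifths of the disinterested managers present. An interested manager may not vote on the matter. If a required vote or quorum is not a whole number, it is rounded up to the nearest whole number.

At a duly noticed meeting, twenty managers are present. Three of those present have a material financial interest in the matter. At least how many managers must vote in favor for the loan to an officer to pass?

The loan to an officer requires three-fifths of the disinterested managers present (20 − 3 = 17).
3/5 of 17 = 10.20, rounded up to 11.

11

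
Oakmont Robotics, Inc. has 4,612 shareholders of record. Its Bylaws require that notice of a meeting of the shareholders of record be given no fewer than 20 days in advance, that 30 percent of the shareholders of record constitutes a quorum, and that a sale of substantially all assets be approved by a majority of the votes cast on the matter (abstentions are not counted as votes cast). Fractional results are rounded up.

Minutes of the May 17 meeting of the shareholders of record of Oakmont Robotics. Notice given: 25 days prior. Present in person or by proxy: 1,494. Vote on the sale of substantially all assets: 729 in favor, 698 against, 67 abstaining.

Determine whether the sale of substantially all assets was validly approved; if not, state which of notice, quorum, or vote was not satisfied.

Valid — all requirements satisfied.

Notice: 25 days given; 20 required. Satisfied.
Quorum: 30% of 4,612 = 1,383.60, rounded up to 1,384; 1,494 present. Satisfied.
Vote: requires a majority of the votes cast (1,494 − 67 abstaining = 1,427); a majority of 1427 is 714, so 714 needed; 729 in favor. Satisfied.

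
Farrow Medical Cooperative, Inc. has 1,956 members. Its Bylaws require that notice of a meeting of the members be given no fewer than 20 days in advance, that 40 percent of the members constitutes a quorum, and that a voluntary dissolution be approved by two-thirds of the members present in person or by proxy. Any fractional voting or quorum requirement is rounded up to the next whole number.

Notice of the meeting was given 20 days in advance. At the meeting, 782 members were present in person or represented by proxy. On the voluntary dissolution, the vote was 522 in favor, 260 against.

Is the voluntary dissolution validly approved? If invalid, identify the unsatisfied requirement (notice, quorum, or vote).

Invalid — quorum requirement not satisfied.

Notice: 20 days given; 20 required. Satisfied.
Quorum: 40% of 1,956 = 782.40, rounded up to 783; 782 present. Not satisfied.
Vote: requires two-thirds of those present (782); 2/3 of 782 = 521.33, rounded up to 522, so 522 needed; 522 in favor. Satisfied.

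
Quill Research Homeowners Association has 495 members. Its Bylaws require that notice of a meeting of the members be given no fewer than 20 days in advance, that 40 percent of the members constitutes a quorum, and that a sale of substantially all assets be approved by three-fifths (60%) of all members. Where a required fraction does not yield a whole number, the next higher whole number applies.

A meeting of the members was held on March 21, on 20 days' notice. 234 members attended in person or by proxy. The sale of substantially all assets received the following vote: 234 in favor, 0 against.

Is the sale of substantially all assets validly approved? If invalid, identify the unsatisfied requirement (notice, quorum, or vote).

Notice: 20 days given; 20 required. Satisfied.
Quorum: 40% of 495 = 198; 234 present. Satisfied.
Vote: requires three-fifths of all members (495); 3/5 of 495 = 297, so 297 needed; 234 in favor. Not satisfied.

Invalid — vote requirement not satisfied.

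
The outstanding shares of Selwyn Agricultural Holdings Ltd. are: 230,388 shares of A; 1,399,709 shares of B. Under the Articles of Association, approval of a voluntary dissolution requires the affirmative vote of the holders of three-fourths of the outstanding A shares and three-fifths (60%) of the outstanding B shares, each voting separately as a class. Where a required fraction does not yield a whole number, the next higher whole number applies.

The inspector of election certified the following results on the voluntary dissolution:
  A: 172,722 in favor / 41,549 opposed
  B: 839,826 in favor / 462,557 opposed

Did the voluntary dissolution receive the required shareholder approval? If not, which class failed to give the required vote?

Not approved — the A shares did not give the required vote.

A: 3/4 of 230388 = 172791; 172,791 required, 172,722 in favor — not approved.
B: 3/5 of 1399709 = 839825.40, rounded up to 839826; 839,826 required, 839,826 in favor — approved.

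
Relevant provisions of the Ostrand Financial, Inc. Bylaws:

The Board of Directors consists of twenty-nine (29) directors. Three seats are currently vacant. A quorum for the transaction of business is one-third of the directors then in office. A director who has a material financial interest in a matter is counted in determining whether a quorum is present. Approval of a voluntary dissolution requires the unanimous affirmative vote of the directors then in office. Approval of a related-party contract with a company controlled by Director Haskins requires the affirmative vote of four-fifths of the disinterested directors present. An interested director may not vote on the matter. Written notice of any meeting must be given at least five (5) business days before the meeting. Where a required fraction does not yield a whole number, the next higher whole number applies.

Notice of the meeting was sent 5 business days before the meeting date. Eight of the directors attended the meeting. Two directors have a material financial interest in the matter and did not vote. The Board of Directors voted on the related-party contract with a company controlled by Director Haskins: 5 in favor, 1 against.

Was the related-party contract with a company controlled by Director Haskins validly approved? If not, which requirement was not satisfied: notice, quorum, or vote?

Invalid — quorum requirement not satisfied.

Notice: 5 business days given; 5 required (5 ≥ 5). Satisfied.
Quorum: 8 present (interested directors count toward quorum); quorum is 9. Not satisfied.
Vote: the related-party contract with a company controlled by Director Haskins requires four-fifths of the disinterested directors present (8 − 2 = 6). 4/5 of 6 = 4.80, rounded up to 5, so 5 affirmative votes are needed; 5 voted in favor. Satisfied. (Moot — without a quorum no business can be validly transacted.)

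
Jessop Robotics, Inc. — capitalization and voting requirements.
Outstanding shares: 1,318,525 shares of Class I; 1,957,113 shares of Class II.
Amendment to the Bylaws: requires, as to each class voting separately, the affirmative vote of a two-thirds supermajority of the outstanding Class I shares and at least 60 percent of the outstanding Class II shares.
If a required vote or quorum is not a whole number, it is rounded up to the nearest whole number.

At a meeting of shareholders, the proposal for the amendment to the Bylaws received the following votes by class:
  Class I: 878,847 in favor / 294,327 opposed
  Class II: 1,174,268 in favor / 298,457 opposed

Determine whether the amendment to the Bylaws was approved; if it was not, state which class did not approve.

Class I: 2/3 of 1318525 = 879016.67, rounded up to 879017; 879,017 required, 878,847 in favor — not approved.
Class II: 3/5 of 1957113 = 1174267.80, rounded up to 1174268; 1,174,268 required, 1,174,268 in favor — approved.

Not approved — the Class I shares did not give the required vote.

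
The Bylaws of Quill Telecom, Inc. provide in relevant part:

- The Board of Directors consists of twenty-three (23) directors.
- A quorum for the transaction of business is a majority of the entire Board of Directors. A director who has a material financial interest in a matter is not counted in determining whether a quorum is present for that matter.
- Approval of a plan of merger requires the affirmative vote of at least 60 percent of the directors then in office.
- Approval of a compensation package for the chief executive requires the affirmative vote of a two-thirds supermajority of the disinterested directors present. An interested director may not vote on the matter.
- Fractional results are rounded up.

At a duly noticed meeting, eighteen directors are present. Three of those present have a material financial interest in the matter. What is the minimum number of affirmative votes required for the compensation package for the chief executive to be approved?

The compensation package for the chief executive requires two-thirds of the disinterested directors present (18 − 3 = 15).
2/3 of 15 = 10.

10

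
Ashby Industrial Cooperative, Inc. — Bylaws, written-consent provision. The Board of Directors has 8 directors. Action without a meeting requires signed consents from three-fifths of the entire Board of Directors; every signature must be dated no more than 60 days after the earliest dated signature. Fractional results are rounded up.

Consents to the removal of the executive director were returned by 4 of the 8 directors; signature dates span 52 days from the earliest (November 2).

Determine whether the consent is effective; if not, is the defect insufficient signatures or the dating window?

Signatures required: three-fifths of 8 — 3/5 of 8 = 4.80, rounded up to 5, so 5 needed; 4 signed. Insufficient.
Dating window: the latest signature is 52 days after the earliest; the limit is 60 days. Within the window.

Not effective — insufficient signatures.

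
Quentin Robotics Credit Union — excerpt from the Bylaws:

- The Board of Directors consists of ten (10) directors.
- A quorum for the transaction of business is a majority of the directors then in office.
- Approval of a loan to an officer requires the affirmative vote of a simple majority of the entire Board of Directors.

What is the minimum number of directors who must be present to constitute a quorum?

6

A majority of 10 is 6.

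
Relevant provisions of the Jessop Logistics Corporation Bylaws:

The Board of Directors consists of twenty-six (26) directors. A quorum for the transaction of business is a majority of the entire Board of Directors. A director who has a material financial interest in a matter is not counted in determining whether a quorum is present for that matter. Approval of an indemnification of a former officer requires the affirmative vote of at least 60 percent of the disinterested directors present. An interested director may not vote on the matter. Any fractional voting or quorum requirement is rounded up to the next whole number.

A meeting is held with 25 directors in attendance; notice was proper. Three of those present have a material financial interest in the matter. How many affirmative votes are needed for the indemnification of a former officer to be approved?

The indemnification of a former officer requires three-fifths of the disinterested directors present (25 − 3 = 22).
3/5 of 22 = 13.20, rounded up to 14.

14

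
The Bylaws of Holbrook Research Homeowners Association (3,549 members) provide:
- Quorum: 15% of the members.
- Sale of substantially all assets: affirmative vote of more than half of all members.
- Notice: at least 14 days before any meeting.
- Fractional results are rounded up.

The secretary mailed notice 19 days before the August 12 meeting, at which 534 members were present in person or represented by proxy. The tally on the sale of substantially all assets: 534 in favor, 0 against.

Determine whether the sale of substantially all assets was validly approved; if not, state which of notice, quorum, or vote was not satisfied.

Invalid — vote requirement not satisfied.

Notice: 19 days given; 14 required. Satisfied.
Quorum: 15% of 3,549 = 532.35, rounded up to 533; 534 present. Satisfied.
Vote: requires a majority of all members (3,549); a majority of 3549 is 1775, so 1,775 needed; 534 in favor. Not satisfied.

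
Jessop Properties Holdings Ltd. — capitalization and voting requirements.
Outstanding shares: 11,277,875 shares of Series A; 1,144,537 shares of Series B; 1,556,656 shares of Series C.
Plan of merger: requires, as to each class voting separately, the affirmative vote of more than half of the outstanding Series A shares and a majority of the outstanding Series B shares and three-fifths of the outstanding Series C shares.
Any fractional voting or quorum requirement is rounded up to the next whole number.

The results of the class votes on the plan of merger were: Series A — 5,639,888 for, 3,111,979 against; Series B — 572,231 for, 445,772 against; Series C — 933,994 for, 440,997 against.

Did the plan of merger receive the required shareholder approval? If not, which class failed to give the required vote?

Series A: a majority of 11277875 is 5638938; 5,638,938 required, 5,639,888 in favor — approved.
Series B: a majority of 1144537 is 572269; 572,269 required, 572,231 in favor — not approved.
Series C: 3/5 of 1556656 = 933993.60, rounded up to 933994; 933,994 required, 933,994 in favor — approved.

Not approved — the Series B shares did not give the required vote.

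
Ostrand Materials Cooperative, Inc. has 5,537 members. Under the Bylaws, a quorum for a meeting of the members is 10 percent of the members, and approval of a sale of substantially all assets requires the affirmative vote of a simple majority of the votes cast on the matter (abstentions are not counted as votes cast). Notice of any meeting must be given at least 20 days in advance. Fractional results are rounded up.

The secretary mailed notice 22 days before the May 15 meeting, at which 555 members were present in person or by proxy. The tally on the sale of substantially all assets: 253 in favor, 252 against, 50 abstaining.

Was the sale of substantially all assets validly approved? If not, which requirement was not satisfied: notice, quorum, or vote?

Notice: 22 days given; 20 required. Satisfied.
Quorum: 10% of 5,537 = 553.70, rounded up to 554; 555 present. Satisfied.
Vote: requires a majority of the votes cast (555 − 50 abstaining = 505); a majority of 505 is 253, so 253 needed; 253 in favor. Satisfied.

Valid — all requirements satisfied.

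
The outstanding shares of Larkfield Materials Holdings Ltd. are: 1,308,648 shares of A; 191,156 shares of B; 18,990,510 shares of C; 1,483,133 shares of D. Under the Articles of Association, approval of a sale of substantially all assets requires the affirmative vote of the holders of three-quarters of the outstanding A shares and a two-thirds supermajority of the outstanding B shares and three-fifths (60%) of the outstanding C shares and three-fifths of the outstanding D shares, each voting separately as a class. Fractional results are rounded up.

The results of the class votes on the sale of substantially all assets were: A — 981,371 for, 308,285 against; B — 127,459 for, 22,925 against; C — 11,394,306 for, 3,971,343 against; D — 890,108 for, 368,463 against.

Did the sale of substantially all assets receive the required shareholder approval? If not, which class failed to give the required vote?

A: 3/4 of 1308648 = 981486; 981,486 required, 981,371 in favor — not approved.
B: 2/3 of 191156 = 127437.33, rounded up to 127438; 127,438 required, 127,459 in favor — approved.
C: 3/5 of 18990510 = 11394306; 11,394,306 required, 11,394,306 in favor — approved.
D: 3/5 of 1483133 = 889879.80, rounded up to 889880; 889,880 required, 890,108 in favor — approved.

Not approved — the A shares did not give the required vote.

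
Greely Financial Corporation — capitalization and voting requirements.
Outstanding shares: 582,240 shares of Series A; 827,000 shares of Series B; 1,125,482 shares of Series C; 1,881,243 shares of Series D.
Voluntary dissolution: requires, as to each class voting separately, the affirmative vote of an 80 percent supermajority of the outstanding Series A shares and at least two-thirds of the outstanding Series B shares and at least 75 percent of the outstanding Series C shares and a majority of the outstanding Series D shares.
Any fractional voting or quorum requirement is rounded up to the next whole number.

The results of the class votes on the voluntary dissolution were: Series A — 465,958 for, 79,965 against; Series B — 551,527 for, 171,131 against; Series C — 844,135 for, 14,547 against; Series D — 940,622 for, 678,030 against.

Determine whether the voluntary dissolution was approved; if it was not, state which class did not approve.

Series A: 4/5 of 582240 = 465792; 465,792 required, 465,958 in favor — approved.
Series B: 2/3 of 827000 = 551333.33, rounded up to 551334; 551,334 required, 551,527 in favor — approved.
Series C: 3/4 of 1125482 = 844111.50, rounded up to 844112; 844,112 required, 844,135 in favor — approved.
Series D: a majority of 1881243 is 940622; 940,622 required, 940,622 in favor — approved.

Approved — every class gave the required vote.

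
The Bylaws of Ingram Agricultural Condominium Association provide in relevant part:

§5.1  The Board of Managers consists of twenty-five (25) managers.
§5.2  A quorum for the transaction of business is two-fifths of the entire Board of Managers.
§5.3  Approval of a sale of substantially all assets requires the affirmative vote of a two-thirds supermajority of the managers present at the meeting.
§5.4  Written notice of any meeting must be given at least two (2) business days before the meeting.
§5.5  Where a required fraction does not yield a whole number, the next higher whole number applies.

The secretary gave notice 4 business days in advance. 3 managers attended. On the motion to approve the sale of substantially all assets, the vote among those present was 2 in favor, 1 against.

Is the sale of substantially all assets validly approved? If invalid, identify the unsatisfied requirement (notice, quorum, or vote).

Invalid — quorum requirement not satisfied.

Notice: 4 business days given; 2 required (4 ≥ 2). Satisfied.
Quorum: 3 present; quorum is 10. Not satisfied.
Vote: the sale of substantially all assets requires two-thirds of the managers present (3). 2/3 of 3 = 2, so 2 affirmative votes are needed; 2 voted in favor. Satisfied. (Moot — without a quorum no business can be validly transacted.)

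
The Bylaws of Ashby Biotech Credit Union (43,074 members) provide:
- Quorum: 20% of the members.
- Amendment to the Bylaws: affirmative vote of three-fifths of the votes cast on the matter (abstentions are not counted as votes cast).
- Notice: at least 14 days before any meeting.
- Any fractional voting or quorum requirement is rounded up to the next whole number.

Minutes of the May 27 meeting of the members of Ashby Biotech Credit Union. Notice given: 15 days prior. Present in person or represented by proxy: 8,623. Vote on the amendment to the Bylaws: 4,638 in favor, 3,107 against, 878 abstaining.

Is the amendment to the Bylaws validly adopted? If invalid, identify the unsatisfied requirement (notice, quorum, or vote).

Notice: 15 days given; 14 required. Satisfied.
Quorum: 20% of 43,074 = 8,614.80, rounded up to 8,615; 8,623 present. Satisfied.
Vote: requires three-fifths of the votes cast (8,623 − 878 abstaining = 7,745); 3/5 of 7745 = 4647, so 4,647 needed; 4,638 in favor. Not satisfied.

Invalid — vote requirement not satisfied.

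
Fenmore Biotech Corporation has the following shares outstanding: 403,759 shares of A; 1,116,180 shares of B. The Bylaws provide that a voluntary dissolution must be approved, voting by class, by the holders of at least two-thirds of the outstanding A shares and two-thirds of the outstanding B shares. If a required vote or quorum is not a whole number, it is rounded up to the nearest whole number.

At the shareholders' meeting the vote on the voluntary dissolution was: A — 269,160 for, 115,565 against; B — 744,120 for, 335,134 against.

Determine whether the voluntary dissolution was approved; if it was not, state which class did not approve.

A: 2/3 of 403759 = 269172.67, rounded up to 269173; 269,173 required, 269,160 in favor — not approved.
B: 2/3 of 1116180 = 744120; 744,120 required, 744,120 in favor — approved.

Not approved — the A shares did not give the required vote.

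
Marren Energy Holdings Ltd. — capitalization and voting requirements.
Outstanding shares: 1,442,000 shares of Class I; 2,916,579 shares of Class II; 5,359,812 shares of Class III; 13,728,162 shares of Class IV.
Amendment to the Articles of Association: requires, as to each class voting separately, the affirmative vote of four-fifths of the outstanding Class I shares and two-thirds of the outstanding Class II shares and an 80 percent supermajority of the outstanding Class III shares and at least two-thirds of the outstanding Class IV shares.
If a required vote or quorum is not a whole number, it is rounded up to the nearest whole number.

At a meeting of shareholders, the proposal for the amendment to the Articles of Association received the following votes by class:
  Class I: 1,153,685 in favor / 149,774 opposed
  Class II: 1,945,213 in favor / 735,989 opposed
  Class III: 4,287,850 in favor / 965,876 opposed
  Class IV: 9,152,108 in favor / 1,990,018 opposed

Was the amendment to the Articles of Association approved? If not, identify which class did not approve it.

Approved — every class gave the required vote.

Class I: 4/5 of 1442000 = 1153600; 1,153,600 required, 1,153,685 in favor — approved.
Class II: 2/3 of 2916579 = 1944386; 1,944,386 required, 1,945,213 in favor — approved.
Class III: 4/5 of 5359812 = 4287849.60, rounded up to 4287850; 4,287,850 required, 4,287,850 in favor — approved.
Class IV: 2/3 of 13728162 = 9152108; 9,152,108 required, 9,152,108 in favor — approved.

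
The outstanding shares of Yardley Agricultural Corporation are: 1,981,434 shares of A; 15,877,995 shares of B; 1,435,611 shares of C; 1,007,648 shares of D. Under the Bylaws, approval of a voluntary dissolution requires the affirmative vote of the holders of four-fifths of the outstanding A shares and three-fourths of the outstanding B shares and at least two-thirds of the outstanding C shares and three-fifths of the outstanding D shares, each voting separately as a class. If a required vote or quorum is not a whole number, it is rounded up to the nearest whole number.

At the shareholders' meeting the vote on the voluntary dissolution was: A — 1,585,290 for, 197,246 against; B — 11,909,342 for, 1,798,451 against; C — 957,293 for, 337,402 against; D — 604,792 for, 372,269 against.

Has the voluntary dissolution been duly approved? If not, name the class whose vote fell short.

Approved — every class gave the required vote.

A: 4/5 of 1981434 = 1585147.20, rounded up to 1585148; 1,585,148 required, 1,585,290 in favor — approved.
B: 3/4 of 15877995 = 11908496.25, rounded up to 11908497; 11,908,497 required, 11,909,342 in favor — approved.
C: 2/3 of 1435611 = 957074; 957,074 required, 957,293 in favor — approved.
D: 3/5 of 1007648 = 604588.80, rounded up to 604589; 604,589 required, 604,792 in favor — approved.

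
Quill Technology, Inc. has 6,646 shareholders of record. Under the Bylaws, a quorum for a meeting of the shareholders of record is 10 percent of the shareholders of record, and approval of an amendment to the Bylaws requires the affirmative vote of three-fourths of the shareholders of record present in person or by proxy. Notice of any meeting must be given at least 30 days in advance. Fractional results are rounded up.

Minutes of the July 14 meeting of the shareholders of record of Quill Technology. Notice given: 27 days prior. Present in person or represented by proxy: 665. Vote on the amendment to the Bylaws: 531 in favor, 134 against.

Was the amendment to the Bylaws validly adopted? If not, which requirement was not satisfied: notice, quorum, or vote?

Invalid — notice requirement not satisfied.

Notice: 27 days given; 30 required. Not satisfied.
Quorum: 10% of 6,646 = 664.60, rounded up to 665; 665 present. Satisfied.
Vote: requires three-fourths of those present (665); 3/4 of 665 = 498.75, rounded up to 499, so 499 needed; 531 in favor. Satisfied.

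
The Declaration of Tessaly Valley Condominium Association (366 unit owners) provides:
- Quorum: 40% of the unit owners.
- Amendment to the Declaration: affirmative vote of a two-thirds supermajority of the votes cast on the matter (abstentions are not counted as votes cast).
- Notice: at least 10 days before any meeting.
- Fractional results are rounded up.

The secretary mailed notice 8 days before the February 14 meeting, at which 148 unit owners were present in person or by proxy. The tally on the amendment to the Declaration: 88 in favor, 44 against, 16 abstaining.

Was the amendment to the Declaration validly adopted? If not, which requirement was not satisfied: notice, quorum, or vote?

Invalid — notice requirement not satisfied.

Notice: 8 days given; 10 required. Not satisfied.
Quorum: 40% of 366 = 146.40, rounded up to 147; 148 present. Satisfied.
Vote: requires two-thirds of the votes cast (148 − 16 abstaining = 132); 2/3 of 132 = 88, so 88 needed; 88 in favor. Satisfied.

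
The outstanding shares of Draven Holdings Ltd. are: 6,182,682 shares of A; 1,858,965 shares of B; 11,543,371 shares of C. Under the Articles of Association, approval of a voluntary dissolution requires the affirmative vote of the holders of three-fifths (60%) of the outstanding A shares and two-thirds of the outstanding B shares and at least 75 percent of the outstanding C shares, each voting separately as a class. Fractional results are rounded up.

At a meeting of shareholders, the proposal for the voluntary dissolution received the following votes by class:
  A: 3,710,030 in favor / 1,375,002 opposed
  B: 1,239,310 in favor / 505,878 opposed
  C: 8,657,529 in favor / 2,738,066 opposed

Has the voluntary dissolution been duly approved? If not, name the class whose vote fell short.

Approved — every class gave the required vote.

A: 3/5 of 6182682 = 3709609.20, rounded up to 3709610; 3,709,610 required, 3,710,030 in favor — approved.
B: 2/3 of 1858965 = 1239310; 1,239,310 required, 1,239,310 in favor — approved.
C: 3/4 of 11543371 = 8657528.25, rounded up to 8657529; 8,657,529 required, 8,657,529 in favor — approved.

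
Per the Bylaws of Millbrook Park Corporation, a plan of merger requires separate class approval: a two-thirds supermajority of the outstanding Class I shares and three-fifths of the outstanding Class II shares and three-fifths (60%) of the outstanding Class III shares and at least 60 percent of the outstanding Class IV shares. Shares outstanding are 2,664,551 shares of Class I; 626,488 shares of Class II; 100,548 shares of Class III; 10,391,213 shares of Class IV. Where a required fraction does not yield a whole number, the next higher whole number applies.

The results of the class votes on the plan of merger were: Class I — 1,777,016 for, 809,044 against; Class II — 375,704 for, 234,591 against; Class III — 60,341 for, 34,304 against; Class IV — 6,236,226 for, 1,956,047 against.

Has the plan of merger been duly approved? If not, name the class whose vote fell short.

Class I: 2/3 of 2664551 = 1776367.33, rounded up to 1776368; 1,776,368 required, 1,777,016 in favor — approved.
Class II: 3/5 of 626488 = 375892.80, rounded up to 375893; 375,893 required, 375,704 in favor — not approved.
Class III: 3/5 of 100548 = 60328.80, rounded up to 60329; 60,329 required, 60,341 in favor — approved.
Class IV: 3/5 of 10391213 = 6234727.80, rounded up to 6234728; 6,234,728 required, 6,236,226 in favor — approved.

Not approved — the Class II shares did not give the required vote.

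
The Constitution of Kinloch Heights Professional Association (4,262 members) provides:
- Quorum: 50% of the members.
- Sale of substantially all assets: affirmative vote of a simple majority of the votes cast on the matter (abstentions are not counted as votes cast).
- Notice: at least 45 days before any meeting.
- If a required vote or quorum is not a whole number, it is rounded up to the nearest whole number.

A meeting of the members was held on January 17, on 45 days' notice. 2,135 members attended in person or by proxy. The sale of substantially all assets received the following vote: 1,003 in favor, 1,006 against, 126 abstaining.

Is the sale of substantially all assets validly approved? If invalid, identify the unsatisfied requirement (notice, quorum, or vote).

Notice: 45 days given; 45 required. Satisfied.
Quorum: 50% of 4,262 = 2,131; 2,135 present. Satisfied.
Vote: requires a majority of the votes cast (2,135 − 126 abstaining = 2,009); a majority of 2009 is 1005, so 1,005 needed; 1,003 in favor. Not satisfied.

Invalid — vote requirement not satisfied.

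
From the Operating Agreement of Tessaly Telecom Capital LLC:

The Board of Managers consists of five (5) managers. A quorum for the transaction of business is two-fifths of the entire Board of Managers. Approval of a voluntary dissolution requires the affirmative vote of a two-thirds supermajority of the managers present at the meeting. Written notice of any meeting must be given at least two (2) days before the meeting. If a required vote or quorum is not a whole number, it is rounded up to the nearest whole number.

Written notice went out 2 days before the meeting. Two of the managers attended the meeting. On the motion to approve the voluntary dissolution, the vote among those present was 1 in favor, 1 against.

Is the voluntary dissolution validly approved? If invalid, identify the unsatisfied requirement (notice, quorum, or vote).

Invalid — vote requirement not satisfied.

Notice: 2 days given; 2 required (2 ≥ 2). Satisfied.
Quorum: 2 present; quorum is 2. Satisfied.
Vote: the voluntary dissolution requires two-thirds of the managers present (2). 2/3 of 2 = 1.33, rounded up to 2, so 2 affirmative votes are needed; 1 voted in favor. Not satisfied.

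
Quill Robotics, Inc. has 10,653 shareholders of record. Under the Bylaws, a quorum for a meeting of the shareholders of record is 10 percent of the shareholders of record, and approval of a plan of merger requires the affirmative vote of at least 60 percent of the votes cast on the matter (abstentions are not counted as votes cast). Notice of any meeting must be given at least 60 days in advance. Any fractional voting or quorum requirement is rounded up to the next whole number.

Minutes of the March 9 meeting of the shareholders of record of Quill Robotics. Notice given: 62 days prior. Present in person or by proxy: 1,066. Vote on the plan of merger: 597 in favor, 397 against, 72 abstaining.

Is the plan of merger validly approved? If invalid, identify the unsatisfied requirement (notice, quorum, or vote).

Notice: 62 days given; 60 required. Satisfied.
Quorum: 10% of 10,653 = 1,065.30, rounded up to 1,066; 1,066 present. Satisfied.
Vote: requires three-fifths of the votes cast (1,066 − 72 abstaining = 994); 3/5 of 994 = 596.40, rounded up to 597, so 597 needed; 597 in favor. Satisfied.

Valid — all requirements satisfied.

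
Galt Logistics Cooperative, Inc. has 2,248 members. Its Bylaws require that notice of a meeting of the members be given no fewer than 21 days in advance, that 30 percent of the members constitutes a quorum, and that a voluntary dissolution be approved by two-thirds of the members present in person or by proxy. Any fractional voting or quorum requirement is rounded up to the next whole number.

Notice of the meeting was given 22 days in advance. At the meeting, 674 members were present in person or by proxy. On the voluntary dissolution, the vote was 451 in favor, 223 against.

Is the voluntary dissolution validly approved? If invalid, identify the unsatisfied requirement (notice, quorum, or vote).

Invalid — quorum requirement not satisfied.

Notice: 22 days given; 21 required. Satisfied.
Quorum: 30% of 2,248 = 674.40, rounded up to 675; 674 present. Not satisfied.
Vote: requires two-thirds of those present (674); 2/3 of 674 = 449.33, rounded up to 450, so 450 needed; 451 in favor. Satisfied.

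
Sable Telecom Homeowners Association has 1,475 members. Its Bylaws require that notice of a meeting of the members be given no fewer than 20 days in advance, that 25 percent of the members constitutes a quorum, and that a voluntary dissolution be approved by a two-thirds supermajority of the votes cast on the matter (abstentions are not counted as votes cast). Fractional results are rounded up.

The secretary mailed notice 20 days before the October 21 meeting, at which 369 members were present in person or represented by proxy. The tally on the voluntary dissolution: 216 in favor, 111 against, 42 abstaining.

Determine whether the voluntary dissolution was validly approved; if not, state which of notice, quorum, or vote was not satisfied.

Notice: 20 days given; 20 required. Satisfied.
Quorum: 25% of 1,475 = 368.75, rounded up to 369; 369 present. Satisfied.
Vote: requires two-thirds of the votes cast (369 − 42 abstaining = 327); 2/3 of 327 = 218, so 218 needed; 216 in favor. Not satisfied.

Invalid — vote requirement not satisfied.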